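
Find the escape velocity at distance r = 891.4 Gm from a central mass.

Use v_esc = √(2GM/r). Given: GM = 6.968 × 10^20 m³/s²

Convert to SI: r = 891.4 Gm = 8.914e+11 m.
Escape velocity comes from setting total energy to zero: ½v² − GM/r = 0 ⇒ v_esc = √(2GM / r).
v_esc = √(2 · 6.968e+20 / 8.914e+11) m/s ≈ 3.954e+04 m/s = 39.54 km/s.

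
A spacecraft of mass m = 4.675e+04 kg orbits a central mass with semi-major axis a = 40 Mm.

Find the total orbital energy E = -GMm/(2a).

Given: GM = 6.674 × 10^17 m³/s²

Convert to SI: a = 40 Mm = 4e+07 m.
E = −GMm / (2a).
E = −6.674e+17 · 4.675e+04 / (2 · 4e+07) J ≈ -3.9e+14 J = -390 TJ.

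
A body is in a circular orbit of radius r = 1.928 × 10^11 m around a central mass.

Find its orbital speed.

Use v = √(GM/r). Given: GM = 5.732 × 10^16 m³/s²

For a circular orbit, gravity supplies the centripetal force, so v = √(GM / r).
v = √(5.732e+16 / 1.928e+11) m/s ≈ 545.3 m/s = 545.3 m/s.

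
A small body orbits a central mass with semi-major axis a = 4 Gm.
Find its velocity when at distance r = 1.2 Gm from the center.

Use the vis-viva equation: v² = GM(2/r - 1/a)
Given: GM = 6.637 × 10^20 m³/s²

Convert to SI: a = 4 Gm = 4e+09 m; r = 1.2 Gm = 1.2e+09 m.
Vis-viva: v = √(GM · (2/r − 1/a)).
2/r − 1/a = 2/1.2e+09 − 1/4e+09 = 1.41667e-09 m⁻¹.
v = √(6.637e+20 · 1.41667e-09) m/s ≈ 9.697e+05 m/s = 969.7 km/s.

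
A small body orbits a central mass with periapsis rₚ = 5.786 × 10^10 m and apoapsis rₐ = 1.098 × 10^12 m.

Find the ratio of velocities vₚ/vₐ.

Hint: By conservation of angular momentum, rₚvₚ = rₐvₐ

Conservation of angular momentum gives rₚvₚ = rₐvₐ, so vₚ/vₐ = rₐ/rₚ.
vₚ/vₐ = 1.098e+12 / 5.786e+10 ≈ 18.98.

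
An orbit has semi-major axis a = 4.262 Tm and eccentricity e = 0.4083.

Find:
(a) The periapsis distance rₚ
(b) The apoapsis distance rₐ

Convert to SI: a = 4.262 Tm = 4.262e+12 m.
(a) rₚ = a(1 − e) = 4.262e+12 · (1 − 0.4083) = 4.262e+12 · 0.5917 ≈ 2.522e+12 m = 2.522 Tm.
(b) rₐ = a(1 + e) = 4.262e+12 · (1 + 0.4083) = 4.262e+12 · 1.4083 ≈ 6.002e+12 m = 6.002 Tm.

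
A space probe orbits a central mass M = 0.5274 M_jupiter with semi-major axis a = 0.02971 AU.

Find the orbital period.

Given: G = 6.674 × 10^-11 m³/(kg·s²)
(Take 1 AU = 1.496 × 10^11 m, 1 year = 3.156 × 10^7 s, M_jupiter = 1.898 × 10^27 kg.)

Convert to SI: a = 0.02971 AU = 4.44462e+09 m; M = 0.5274 M_jupiter = 1.00101e+27 kg.
GM = G · M = 6.674e-11 · 1.00101e+27 = 6.68071e+16 m³/s².
Kepler's third law: T = 2π √(a³ / GM).
Substituting a = 4.44462e+09 m and GM = 6.68071e+16 m³/s²:
T = 2π √((4.44462e+09)³ / 6.68071e+16) s
T ≈ 7.203e+06 s = 0.2282 years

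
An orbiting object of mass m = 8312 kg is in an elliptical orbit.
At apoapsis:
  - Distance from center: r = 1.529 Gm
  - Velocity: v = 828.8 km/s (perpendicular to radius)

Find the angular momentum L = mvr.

Convert to SI: r = 1.529 Gm = 1.529e+09 m; v = 828.8 km/s = 828800 m/s.
Since v is perpendicular to r, L = m · v · r.
L = 8312 · 828800 · 1.529e+09 kg·m²/s ≈ 1.053e+19 kg·m²/s.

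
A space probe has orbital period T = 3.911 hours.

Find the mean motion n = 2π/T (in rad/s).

Convert to SI: T = 3.911 hours = 14079.6 s.
n = 2π / T.
n = 2π / 14079.6 s ≈ 0.0004463 rad/s.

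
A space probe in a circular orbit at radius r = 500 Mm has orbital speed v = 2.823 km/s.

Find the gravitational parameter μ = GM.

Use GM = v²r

Convert to SI: r = 500 Mm = 5e+08 m; v = 2.823 km/s = 2823 m/s.
For a circular orbit v² = GM/r, so GM = v² · r.
GM = (2823)² · 5e+08 m³/s² ≈ 3.985e+15 m³/s² = 3.985 × 10^15 m³/s².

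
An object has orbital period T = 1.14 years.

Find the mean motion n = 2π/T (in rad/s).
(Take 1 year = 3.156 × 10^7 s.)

Convert to SI: T = 1.14 years = 3.59784e+07 s.
n = 2π / T.
n = 2π / 3.59784e+07 s ≈ 1.746e-07 rad/s.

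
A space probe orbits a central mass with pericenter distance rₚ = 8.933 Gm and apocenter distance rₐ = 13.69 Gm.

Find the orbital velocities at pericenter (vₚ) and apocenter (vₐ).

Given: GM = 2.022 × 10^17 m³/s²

Convert to SI: rₚ = 8.933 Gm = 8.933e+09 m; rₐ = 13.69 Gm = 1.369e+10 m.
Use the vis-viva equation v² = GM(2/r − 1/a) with a = (rₚ + rₐ)/2 = (8.933e+09 + 1.369e+10)/2 = 1.13115e+10 m.
vₚ = √(GM · (2/rₚ − 1/a)) = √(2.022e+17 · (2/8.933e+09 − 1/1.13115e+10)) m/s ≈ 5234 m/s = 5.234 km/s.
vₐ = √(GM · (2/rₐ − 1/a)) = √(2.022e+17 · (2/1.369e+10 − 1/1.13115e+10)) m/s ≈ 3415 m/s = 3.415 km/s.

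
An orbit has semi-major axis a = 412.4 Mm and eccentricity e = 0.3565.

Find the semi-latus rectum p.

Convert to SI: a = 412.4 Mm = 4.124e+08 m.
p = a (1 − e²).
p = 4.124e+08 · (1 − (0.3565)²) = 4.124e+08 · 0.872908 ≈ 3.6e+08 m = 360 Mm.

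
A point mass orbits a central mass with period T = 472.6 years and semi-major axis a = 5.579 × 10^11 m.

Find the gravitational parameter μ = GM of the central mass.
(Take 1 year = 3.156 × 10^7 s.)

Convert to SI: T = 472.6 years = 1.49153e+10 s.
GM = 4π² · a³ / T².
GM = 4π² · (5.579e+11)³ / (1.49153e+10)² m³/s² ≈ 3.082e+16 m³/s² = 3.082 × 10^16 m³/s².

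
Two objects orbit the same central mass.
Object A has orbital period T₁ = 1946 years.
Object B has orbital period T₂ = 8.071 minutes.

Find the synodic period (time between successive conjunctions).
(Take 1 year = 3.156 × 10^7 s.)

Convert to SI: T₁ = 1946 years = 6.14158e+10 s; T₂ = 8.071 minutes = 484.26 s.
T_syn = |T₁ · T₂ / (T₁ − T₂)|.
T_syn = |6.14158e+10 · 484.26 / (6.14158e+10 − 484.26)| s ≈ 484.3 s = 8.071 minutes.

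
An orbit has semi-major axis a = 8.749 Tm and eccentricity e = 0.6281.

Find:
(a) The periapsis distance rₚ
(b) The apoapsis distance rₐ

Convert to SI: a = 8.749 Tm = 8.749e+12 m.
(a) rₚ = a(1 − e) = 8.749e+12 · (1 − 0.6281) = 8.749e+12 · 0.3719 ≈ 3.254e+12 m = 3.254 Tm.
(b) rₐ = a(1 + e) = 8.749e+12 · (1 + 0.6281) = 8.749e+12 · 1.6281 ≈ 1.424e+13 m = 14.24 Tm.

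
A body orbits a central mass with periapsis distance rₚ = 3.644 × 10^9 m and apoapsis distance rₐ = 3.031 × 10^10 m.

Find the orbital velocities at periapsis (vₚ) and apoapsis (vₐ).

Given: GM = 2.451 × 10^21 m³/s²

Use the vis-viva equation v² = GM(2/r − 1/a) with a = (rₚ + rₐ)/2 = (3.644e+09 + 3.031e+10)/2 = 1.6977e+10 m.
vₚ = √(GM · (2/rₚ − 1/a)) = √(2.451e+21 · (2/3.644e+09 − 1/1.6977e+10)) m/s ≈ 1.096e+06 m/s = 1096 km/s.
vₐ = √(GM · (2/rₐ − 1/a)) = √(2.451e+21 · (2/3.031e+10 − 1/1.6977e+10)) m/s ≈ 1.317e+05 m/s = 131.7 km/s.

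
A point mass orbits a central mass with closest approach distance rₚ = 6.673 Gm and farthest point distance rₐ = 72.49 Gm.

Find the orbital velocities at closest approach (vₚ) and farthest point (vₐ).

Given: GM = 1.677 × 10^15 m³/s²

Convert to SI: rₚ = 6.673 Gm = 6.673e+09 m; rₐ = 72.49 Gm = 7.249e+10 m.
Use the vis-viva equation v² = GM(2/r − 1/a) with a = (rₚ + rₐ)/2 = (6.673e+09 + 7.249e+10)/2 = 3.95815e+10 m.
vₚ = √(GM · (2/rₚ − 1/a)) = √(1.677e+15 · (2/6.673e+09 − 1/3.95815e+10)) m/s ≈ 678.4 m/s = 678.4 m/s.
vₐ = √(GM · (2/rₐ − 1/a)) = √(1.677e+15 · (2/7.249e+10 − 1/3.95815e+10)) m/s ≈ 62.45 m/s = 62.45 m/s.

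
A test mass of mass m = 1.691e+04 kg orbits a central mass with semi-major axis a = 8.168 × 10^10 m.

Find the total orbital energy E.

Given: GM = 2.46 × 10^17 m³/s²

E = −GMm / (2a).
E = −2.46e+17 · 1.691e+04 / (2 · 8.168e+10) J ≈ -2.546e+10 J = -25.46 GJ.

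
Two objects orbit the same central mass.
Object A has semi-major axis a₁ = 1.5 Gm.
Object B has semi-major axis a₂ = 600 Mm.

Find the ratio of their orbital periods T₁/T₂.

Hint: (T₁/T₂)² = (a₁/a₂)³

Convert to SI: a₁ = 1.5 Gm = 1.5e+09 m; a₂ = 600 Mm = 6e+08 m.
From Kepler's third law, (T₁/T₂)² = (a₁/a₂)³, so T₁/T₂ = (a₁/a₂)^(3/2).
a₁/a₂ = 1.5e+09 / 6e+08 = 2.5.
T₁/T₂ = (2.5)^(3/2) ≈ 3.953.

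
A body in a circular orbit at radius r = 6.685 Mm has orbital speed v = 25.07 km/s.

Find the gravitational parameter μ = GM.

Convert to SI: r = 6.685 Mm = 6.685e+06 m; v = 25.07 km/s = 25070 m/s.
For a circular orbit v² = GM/r, so GM = v² · r.
GM = (25070)² · 6.685e+06 m³/s² ≈ 4.202e+15 m³/s² = 4.202 × 10^15 m³/s².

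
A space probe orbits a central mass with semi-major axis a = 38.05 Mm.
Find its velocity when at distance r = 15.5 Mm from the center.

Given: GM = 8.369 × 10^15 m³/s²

Convert to SI: a = 38.05 Mm = 3.805e+07 m; r = 15.5 Mm = 1.55e+07 m.
Vis-viva: v = √(GM · (2/r − 1/a)).
2/r − 1/a = 2/1.55e+07 − 1/3.805e+07 = 1.02751e-07 m⁻¹.
v = √(8.369e+15 · 1.02751e-07) m/s ≈ 2.932e+04 m/s = 29.32 km/s.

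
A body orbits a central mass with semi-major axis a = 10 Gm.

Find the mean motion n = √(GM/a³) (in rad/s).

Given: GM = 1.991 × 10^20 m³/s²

Convert to SI: a = 10 Gm = 1e+10 m.
n = √(GM / a³).
n = √(1.991e+20 / (1e+10)³) rad/s ≈ 1.411e-05 rad/s.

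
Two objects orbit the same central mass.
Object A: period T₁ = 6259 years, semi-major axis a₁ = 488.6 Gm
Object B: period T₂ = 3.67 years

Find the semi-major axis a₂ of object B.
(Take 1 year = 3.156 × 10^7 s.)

Convert to SI: T₁ = 6259 years = 1.97534e+11 s; a₁ = 488.6 Gm = 4.886e+11 m; T₂ = 3.67 years = 1.15825e+08 s.
Kepler's third law: (T₁/T₂)² = (a₁/a₂)³ ⇒ a₂ = a₁ · (T₂/T₁)^(2/3).
T₂/T₁ = 1.15825e+08 / 1.97534e+11 = 0.000586356.
a₂ = 4.886e+11 · (0.000586356)^(2/3) m ≈ 3.423e+09 m = 3.423 Gm.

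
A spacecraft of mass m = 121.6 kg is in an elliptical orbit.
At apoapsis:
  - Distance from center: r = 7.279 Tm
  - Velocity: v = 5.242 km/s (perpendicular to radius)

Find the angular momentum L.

Convert to SI: r = 7.279 Tm = 7.279e+12 m; v = 5.242 km/s = 5242 m/s.
Since v is perpendicular to r, L = m · v · r.
L = 121.6 · 5242 · 7.279e+12 kg·m²/s ≈ 4.64e+18 kg·m²/s.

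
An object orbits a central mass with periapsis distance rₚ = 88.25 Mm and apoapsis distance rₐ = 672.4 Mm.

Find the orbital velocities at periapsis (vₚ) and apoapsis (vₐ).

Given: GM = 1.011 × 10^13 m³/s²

Convert to SI: rₚ = 88.25 Mm = 8.825e+07 m; rₐ = 672.4 Mm = 6.724e+08 m.
Use the vis-viva equation v² = GM(2/r − 1/a) with a = (rₚ + rₐ)/2 = (8.825e+07 + 6.724e+08)/2 = 3.80325e+08 m.
vₚ = √(GM · (2/rₚ − 1/a)) = √(1.011e+13 · (2/8.825e+07 − 1/3.80325e+08)) m/s ≈ 450 m/s = 450 m/s.
vₐ = √(GM · (2/rₐ − 1/a)) = √(1.011e+13 · (2/6.724e+08 − 1/3.80325e+08)) m/s ≈ 59.07 m/s = 59.07 m/s.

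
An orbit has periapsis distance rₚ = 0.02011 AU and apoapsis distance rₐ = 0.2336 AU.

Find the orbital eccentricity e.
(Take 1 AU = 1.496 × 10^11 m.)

Convert to SI: rₚ = 0.02011 AU = 3.00846e+09 m; rₐ = 0.2336 AU = 3.49466e+10 m.
e = (rₐ − rₚ) / (rₐ + rₚ).
e = (3.49466e+10 − 3.00846e+09) / (3.49466e+10 + 3.00846e+09) = 3.19381e+10 / 3.7955e+10 ≈ 0.8415.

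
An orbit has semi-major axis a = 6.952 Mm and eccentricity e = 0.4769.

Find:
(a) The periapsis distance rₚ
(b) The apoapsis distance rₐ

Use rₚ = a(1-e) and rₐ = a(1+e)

Convert to SI: a = 6.952 Mm = 6.952e+06 m.
(a) rₚ = a(1 − e) = 6.952e+06 · (1 − 0.4769) = 6.952e+06 · 0.5231 ≈ 3.637e+06 m = 3.637 Mm.
(b) rₐ = a(1 + e) = 6.952e+06 · (1 + 0.4769) = 6.952e+06 · 1.4769 ≈ 1.027e+07 m = 10.27 Mm.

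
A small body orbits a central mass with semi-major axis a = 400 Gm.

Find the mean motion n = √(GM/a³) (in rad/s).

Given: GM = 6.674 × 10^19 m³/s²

Convert to SI: a = 400 Gm = 4e+11 m.
n = √(GM / a³).
n = √(6.674e+19 / (4e+11)³) rad/s ≈ 3.229e-08 rad/s.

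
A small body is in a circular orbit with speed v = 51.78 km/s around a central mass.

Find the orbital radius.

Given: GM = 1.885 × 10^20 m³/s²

Convert to SI: v = 51.78 km/s = 51780 m/s.
For a circular orbit, v² = GM / r, so r = GM / v².
r = 1.885e+20 / (51780)² m ≈ 7.031e+10 m = 70.31 Gm.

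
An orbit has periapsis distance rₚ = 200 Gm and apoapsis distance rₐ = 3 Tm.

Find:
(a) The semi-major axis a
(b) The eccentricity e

Convert to SI: rₚ = 200 Gm = 2e+11 m; rₐ = 3 Tm = 3e+12 m.
(a) a = (rₚ + rₐ) / 2 = (2e+11 + 3e+12) / 2 ≈ 1.6e+12 m = 1.6 Tm.
(b) e = (rₐ − rₚ) / (rₐ + rₚ) = (3e+12 − 2e+11) / (3e+12 + 2e+11) ≈ 0.875.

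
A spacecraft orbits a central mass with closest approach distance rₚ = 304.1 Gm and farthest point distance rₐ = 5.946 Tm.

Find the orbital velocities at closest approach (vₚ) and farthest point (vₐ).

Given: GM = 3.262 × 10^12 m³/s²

Convert to SI: rₚ = 304.1 Gm = 3.041e+11 m; rₐ = 5.946 Tm = 5.946e+12 m.
Use the vis-viva equation v² = GM(2/r − 1/a) with a = (rₚ + rₐ)/2 = (3.041e+11 + 5.946e+12)/2 = 3.12505e+12 m.
vₚ = √(GM · (2/rₚ − 1/a)) = √(3.262e+12 · (2/3.041e+11 − 1/3.12505e+12)) m/s ≈ 4.518 m/s = 4.518 m/s.
vₐ = √(GM · (2/rₐ − 1/a)) = √(3.262e+12 · (2/5.946e+12 − 1/3.12505e+12)) m/s ≈ 0.2311 m/s = 0.2311 m/s.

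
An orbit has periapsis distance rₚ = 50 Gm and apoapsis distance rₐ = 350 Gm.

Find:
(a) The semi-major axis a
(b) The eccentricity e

Convert to SI: rₚ = 50 Gm = 5e+10 m; rₐ = 350 Gm = 3.5e+11 m.
(a) a = (rₚ + rₐ) / 2 = (5e+10 + 3.5e+11) / 2 ≈ 2e+11 m = 200 Gm.
(b) e = (rₐ − rₚ) / (rₐ + rₚ) = (3.5e+11 − 5e+10) / (3.5e+11 + 5e+10) ≈ 0.75.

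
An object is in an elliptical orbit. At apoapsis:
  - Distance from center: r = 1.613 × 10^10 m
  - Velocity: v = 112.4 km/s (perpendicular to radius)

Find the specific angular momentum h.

Convert to SI: v = 112.4 km/s = 112400 m/s.
With v perpendicular to r, h = r · v.
h = 1.613e+10 · 112400 m²/s ≈ 1.813e+15 m²/s.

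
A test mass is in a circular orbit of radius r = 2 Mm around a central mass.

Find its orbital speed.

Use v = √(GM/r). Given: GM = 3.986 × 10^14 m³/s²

Convert to SI: r = 2 Mm = 2e+06 m.
For a circular orbit, gravity supplies the centripetal force, so v = √(GM / r).
v = √(3.986e+14 / 2e+06) m/s ≈ 1.412e+04 m/s = 14.12 km/s.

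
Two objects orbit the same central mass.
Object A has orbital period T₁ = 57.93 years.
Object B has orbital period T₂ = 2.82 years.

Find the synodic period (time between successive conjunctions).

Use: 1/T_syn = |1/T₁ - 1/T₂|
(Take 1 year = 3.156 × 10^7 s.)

Convert to SI: T₁ = 57.93 years = 1.82827e+09 s; T₂ = 2.82 years = 8.89992e+07 s.
T_syn = |T₁ · T₂ / (T₁ − T₂)|.
T_syn = |1.82827e+09 · 8.89992e+07 / (1.82827e+09 − 8.89992e+07)| s ≈ 9.355e+07 s = 2.964 years.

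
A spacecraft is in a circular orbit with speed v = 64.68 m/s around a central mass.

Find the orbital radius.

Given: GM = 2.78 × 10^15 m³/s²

For a circular orbit, v² = GM / r, so r = GM / v².
r = 2.78e+15 / (64.68)² m ≈ 6.645e+11 m = 6.645 × 10^11 m.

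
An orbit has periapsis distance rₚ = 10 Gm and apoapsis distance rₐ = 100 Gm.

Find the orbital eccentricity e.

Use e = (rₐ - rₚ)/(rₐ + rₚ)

Convert to SI: rₚ = 10 Gm = 1e+10 m; rₐ = 100 Gm = 1e+11 m.
e = (rₐ − rₚ) / (rₐ + rₚ).
e = (1e+11 − 1e+10) / (1e+11 + 1e+10) = 9e+10 / 1.1e+11 ≈ 0.8182.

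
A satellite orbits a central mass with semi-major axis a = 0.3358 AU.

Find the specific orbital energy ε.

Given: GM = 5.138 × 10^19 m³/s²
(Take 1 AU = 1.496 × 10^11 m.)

Convert to SI: a = 0.3358 AU = 5.02357e+10 m.
ε = −GM / (2a).
ε = −5.138e+19 / (2 · 5.02357e+10) J/kg ≈ -5.114e+08 J/kg = -511.4 MJ/kg.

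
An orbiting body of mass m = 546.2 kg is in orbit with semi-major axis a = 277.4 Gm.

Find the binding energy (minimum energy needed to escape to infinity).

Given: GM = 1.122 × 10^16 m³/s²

Convert to SI: a = 277.4 Gm = 2.774e+11 m.
Total orbital energy is E = −GMm/(2a); binding energy is E_bind = −E = GMm/(2a).
E_bind = 1.122e+16 · 546.2 / (2 · 2.774e+11) J ≈ 1.105e+07 J = 11.05 MJ.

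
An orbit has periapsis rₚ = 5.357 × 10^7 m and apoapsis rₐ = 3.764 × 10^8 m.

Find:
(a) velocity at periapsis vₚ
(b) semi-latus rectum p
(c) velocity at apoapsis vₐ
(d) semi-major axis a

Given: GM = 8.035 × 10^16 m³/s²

(a) With a = (rₚ + rₐ)/2 = 2.14985e+08 m, vₚ = √(GM (2/rₚ − 1/a)) = √(8.035e+16 · (2/5.357e+07 − 1/2.14985e+08)) m/s ≈ 5.125e+04 m/s
(b) From a = (rₚ + rₐ)/2 = 2.14985e+08 m and e = (rₐ − rₚ)/(rₐ + rₚ) = 0.75082, p = a(1 − e²) = 2.14985e+08 · (1 − (0.75082)²) ≈ 9.379e+07 m
(c) With a = (rₚ + rₐ)/2 = 2.14985e+08 m, vₐ = √(GM (2/rₐ − 1/a)) = √(8.035e+16 · (2/3.764e+08 − 1/2.14985e+08)) m/s ≈ 7293 m/s
(d) a = (rₚ + rₐ)/2 = (5.357e+07 + 3.764e+08)/2 ≈ 2.15e+08 m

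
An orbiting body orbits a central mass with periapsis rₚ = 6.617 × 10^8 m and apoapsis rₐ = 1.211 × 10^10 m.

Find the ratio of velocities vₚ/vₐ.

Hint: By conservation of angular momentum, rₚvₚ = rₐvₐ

Conservation of angular momentum gives rₚvₚ = rₐvₐ, so vₚ/vₐ = rₐ/rₚ.
vₚ/vₐ = 1.211e+10 / 6.617e+08 ≈ 18.3.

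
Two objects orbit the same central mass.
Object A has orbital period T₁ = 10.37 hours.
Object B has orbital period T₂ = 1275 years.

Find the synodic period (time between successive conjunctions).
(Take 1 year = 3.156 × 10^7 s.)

Convert to SI: T₁ = 10.37 hours = 37332 s; T₂ = 1275 years = 4.0239e+10 s.
T_syn = |T₁ · T₂ / (T₁ − T₂)|.
T_syn = |37332 · 4.0239e+10 / (37332 − 4.0239e+10)| s ≈ 3.733e+04 s = 10.37 hours.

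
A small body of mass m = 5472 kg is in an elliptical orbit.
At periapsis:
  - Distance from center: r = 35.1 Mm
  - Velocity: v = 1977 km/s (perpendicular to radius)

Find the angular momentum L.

Convert to SI: r = 35.1 Mm = 3.51e+07 m; v = 1977 km/s = 1.977e+06 m/s.
Since v is perpendicular to r, L = m · v · r.
L = 5472 · 1.977e+06 · 3.51e+07 kg·m²/s ≈ 3.797e+17 kg·m²/s.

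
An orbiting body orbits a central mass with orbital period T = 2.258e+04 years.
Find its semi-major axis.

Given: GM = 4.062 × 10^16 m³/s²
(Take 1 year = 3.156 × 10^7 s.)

Convert to SI: T = 2.258e+04 years = 7.12625e+11 s.
Invert Kepler's third law: a = (GM · T² / (4π²))^(1/3).
Substituting T = 7.12625e+11 s and GM = 4.062e+16 m³/s²:
a = (4.062e+16 · (7.12625e+11)² / (4π²))^(1/3) m
a ≈ 8.054e+12 m = 8.054 Tm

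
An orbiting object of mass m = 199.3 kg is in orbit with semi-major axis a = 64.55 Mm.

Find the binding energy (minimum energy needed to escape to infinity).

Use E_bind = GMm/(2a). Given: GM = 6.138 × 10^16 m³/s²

Convert to SI: a = 64.55 Mm = 6.455e+07 m.
Total orbital energy is E = −GMm/(2a); binding energy is E_bind = −E = GMm/(2a).
E_bind = 6.138e+16 · 199.3 / (2 · 6.455e+07) J ≈ 9.476e+10 J = 94.76 GJ.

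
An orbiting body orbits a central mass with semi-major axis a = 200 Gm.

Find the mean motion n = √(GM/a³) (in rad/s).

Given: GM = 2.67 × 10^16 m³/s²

Convert to SI: a = 200 Gm = 2e+11 m.
n = √(GM / a³).
n = √(2.67e+16 / (2e+11)³) rad/s ≈ 1.827e-09 rad/s.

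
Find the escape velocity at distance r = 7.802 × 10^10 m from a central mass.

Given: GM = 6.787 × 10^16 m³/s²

Escape velocity comes from setting total energy to zero: ½v² − GM/r = 0 ⇒ v_esc = √(2GM / r).
v_esc = √(2 · 6.787e+16 / 7.802e+10) m/s ≈ 1319 m/s = 1.319 km/s.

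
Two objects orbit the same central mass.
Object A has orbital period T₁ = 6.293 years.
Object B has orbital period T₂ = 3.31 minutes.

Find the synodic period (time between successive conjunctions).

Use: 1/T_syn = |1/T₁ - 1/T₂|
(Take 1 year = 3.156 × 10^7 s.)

Convert to SI: T₁ = 6.293 years = 1.98607e+08 s; T₂ = 3.31 minutes = 198.6 s.
T_syn = |T₁ · T₂ / (T₁ − T₂)|.
T_syn = |1.98607e+08 · 198.6 / (1.98607e+08 − 198.6)| s ≈ 198.6 s = 3.31 minutes.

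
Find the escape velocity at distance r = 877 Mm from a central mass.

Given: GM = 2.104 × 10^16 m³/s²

Convert to SI: r = 877 Mm = 8.77e+08 m.
Escape velocity comes from setting total energy to zero: ½v² − GM/r = 0 ⇒ v_esc = √(2GM / r).
v_esc = √(2 · 2.104e+16 / 8.77e+08) m/s ≈ 6927 m/s = 6.927 km/s.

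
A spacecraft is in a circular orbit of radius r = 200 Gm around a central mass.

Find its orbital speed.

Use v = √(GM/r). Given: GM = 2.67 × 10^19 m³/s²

Convert to SI: r = 200 Gm = 2e+11 m.
For a circular orbit, gravity supplies the centripetal force, so v = √(GM / r).
v = √(2.67e+19 / 2e+11) m/s ≈ 1.155e+04 m/s = 11.55 km/s.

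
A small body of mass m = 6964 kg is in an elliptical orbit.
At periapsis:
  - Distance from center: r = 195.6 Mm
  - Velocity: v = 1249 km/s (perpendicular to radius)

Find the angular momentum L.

Convert to SI: r = 195.6 Mm = 1.956e+08 m; v = 1249 km/s = 1.249e+06 m/s.
Since v is perpendicular to r, L = m · v · r.
L = 6964 · 1.249e+06 · 1.956e+08 kg·m²/s ≈ 1.701e+18 kg·m²/s.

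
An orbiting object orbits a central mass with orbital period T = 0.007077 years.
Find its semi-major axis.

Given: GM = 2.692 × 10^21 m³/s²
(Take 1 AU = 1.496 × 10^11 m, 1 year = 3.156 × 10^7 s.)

Convert to SI: T = 0.007077 years = 223350 s.
Invert Kepler's third law: a = (GM · T² / (4π²))^(1/3).
Substituting T = 223350 s and GM = 2.692e+21 m³/s²:
a = (2.692e+21 · (223350)² / (4π²))^(1/3) m
a ≈ 1.504e+10 m = 0.1005 AU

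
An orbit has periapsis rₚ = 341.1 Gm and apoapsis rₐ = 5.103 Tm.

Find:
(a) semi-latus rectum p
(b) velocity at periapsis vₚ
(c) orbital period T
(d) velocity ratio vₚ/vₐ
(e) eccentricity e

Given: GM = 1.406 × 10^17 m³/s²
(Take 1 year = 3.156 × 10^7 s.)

Convert to SI: rₚ = 341.1 Gm = 3.411e+11 m; rₐ = 5.103 Tm = 5.103e+12 m.
(a) From a = (rₚ + rₐ)/2 = 2.72205e+12 m and e = (rₐ − rₚ)/(rₐ + rₚ) = 0.87469, p = a(1 − e²) = 2.72205e+12 · (1 − (0.87469)²) ≈ 6.395e+11 m
(b) With a = (rₚ + rₐ)/2 = 2.72205e+12 m, vₚ = √(GM (2/rₚ − 1/a)) = √(1.406e+17 · (2/3.411e+11 − 1/2.72205e+12)) m/s ≈ 879.1 m/s
(c) With a = (rₚ + rₐ)/2 = 2.72205e+12 m, T = 2π √(a³/GM) = 2π √((2.72205e+12)³/1.406e+17) s ≈ 7.525e+10 s
(d) Conservation of angular momentum (rₚvₚ = rₐvₐ) gives vₚ/vₐ = rₐ/rₚ = 5.103e+12/3.411e+11 ≈ 14.96
(e) e = (rₐ − rₚ)/(rₐ + rₚ) = (5.103e+12 − 3.411e+11)/(5.103e+12 + 3.411e+11) ≈ 0.8747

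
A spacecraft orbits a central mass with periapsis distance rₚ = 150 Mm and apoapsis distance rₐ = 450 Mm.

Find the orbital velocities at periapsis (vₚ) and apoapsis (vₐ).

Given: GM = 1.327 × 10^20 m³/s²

Convert to SI: rₚ = 150 Mm = 1.5e+08 m; rₐ = 450 Mm = 4.5e+08 m.
Use the vis-viva equation v² = GM(2/r − 1/a) with a = (rₚ + rₐ)/2 = (1.5e+08 + 4.5e+08)/2 = 3e+08 m.
vₚ = √(GM · (2/rₚ − 1/a)) = √(1.327e+20 · (2/1.5e+08 − 1/3e+08)) m/s ≈ 1.152e+06 m/s = 1152 km/s.
vₐ = √(GM · (2/rₐ − 1/a)) = √(1.327e+20 · (2/4.5e+08 − 1/3e+08)) m/s ≈ 3.84e+05 m/s = 384 km/s.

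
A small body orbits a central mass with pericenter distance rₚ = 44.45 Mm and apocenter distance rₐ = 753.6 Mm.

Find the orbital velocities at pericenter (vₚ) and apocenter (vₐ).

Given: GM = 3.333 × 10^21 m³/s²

Convert to SI: rₚ = 44.45 Mm = 4.445e+07 m; rₐ = 753.6 Mm = 7.536e+08 m.
Use the vis-viva equation v² = GM(2/r − 1/a) with a = (rₚ + rₐ)/2 = (4.445e+07 + 7.536e+08)/2 = 3.99025e+08 m.
vₚ = √(GM · (2/rₚ − 1/a)) = √(3.333e+21 · (2/4.445e+07 − 1/3.99025e+08)) m/s ≈ 1.19e+07 m/s = 1.19e+04 km/s.
vₐ = √(GM · (2/rₐ − 1/a)) = √(3.333e+21 · (2/7.536e+08 − 1/3.99025e+08)) m/s ≈ 7.019e+05 m/s = 701.9 km/s.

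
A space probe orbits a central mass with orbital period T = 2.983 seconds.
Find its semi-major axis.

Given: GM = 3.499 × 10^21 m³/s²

Invert Kepler's third law: a = (GM · T² / (4π²))^(1/3).
Substituting T = 2.983 s and GM = 3.499e+21 m³/s²:
a = (3.499e+21 · (2.983)² / (4π²))^(1/3) m
a ≈ 9.239e+06 m = 9.239 × 10^6 m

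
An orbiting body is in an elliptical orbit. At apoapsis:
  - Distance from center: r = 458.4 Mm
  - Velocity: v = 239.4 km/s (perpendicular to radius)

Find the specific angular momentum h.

Convert to SI: r = 458.4 Mm = 4.584e+08 m; v = 239.4 km/s = 239400 m/s.
With v perpendicular to r, h = r · v.
h = 4.584e+08 · 239400 m²/s ≈ 1.097e+14 m²/s.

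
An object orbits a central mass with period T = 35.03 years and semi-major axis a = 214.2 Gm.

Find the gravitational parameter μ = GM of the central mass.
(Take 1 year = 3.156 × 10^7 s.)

Convert to SI: T = 35.03 years = 1.10555e+09 s; a = 214.2 Gm = 2.142e+11 m.
GM = 4π² · a³ / T².
GM = 4π² · (2.142e+11)³ / (1.10555e+09)² m³/s² ≈ 3.174e+17 m³/s² = 3.174 × 10^17 m³/s².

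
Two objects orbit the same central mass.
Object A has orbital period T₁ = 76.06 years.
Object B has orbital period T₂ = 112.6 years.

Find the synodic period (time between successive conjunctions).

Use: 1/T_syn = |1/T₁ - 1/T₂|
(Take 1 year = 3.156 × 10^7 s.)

Convert to SI: T₁ = 76.06 years = 2.40045e+09 s; T₂ = 112.6 years = 3.55366e+09 s.
T_syn = |T₁ · T₂ / (T₁ − T₂)|.
T_syn = |2.40045e+09 · 3.55366e+09 / (2.40045e+09 − 3.55366e+09)| s ≈ 7.397e+09 s = 234.4 years.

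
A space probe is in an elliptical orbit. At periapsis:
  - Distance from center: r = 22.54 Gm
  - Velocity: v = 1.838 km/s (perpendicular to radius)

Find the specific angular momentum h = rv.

Convert to SI: r = 22.54 Gm = 2.254e+10 m; v = 1.838 km/s = 1838 m/s.
With v perpendicular to r, h = r · v.
h = 2.254e+10 · 1838 m²/s ≈ 4.143e+13 m²/s.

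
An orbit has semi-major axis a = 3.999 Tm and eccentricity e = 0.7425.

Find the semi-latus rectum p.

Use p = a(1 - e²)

Convert to SI: a = 3.999 Tm = 3.999e+12 m.
p = a (1 − e²).
p = 3.999e+12 · (1 − (0.7425)²) = 3.999e+12 · 0.448694 ≈ 1.794e+12 m = 1.794 Tm.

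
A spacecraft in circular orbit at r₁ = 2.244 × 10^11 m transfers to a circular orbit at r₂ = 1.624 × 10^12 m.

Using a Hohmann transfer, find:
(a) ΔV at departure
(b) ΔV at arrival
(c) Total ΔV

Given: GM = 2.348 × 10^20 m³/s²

Transfer semi-major axis: a_t = (r₁ + r₂)/2 = (2.244e+11 + 1.624e+12)/2 = 9.242e+11 m.
Circular speeds: v₁ = √(GM/r₁) = 32347.3 m/s, v₂ = √(GM/r₂) = 12024.2 m/s.
Transfer speeds (vis-viva v² = GM(2/r − 1/a_t)): v₁ᵗ = 42879.3 m/s, v₂ᵗ = 5924.95 m/s.
(a) ΔV₁ = |v₁ᵗ − v₁| ≈ 1.053e+04 m/s = 10.53 km/s.
(b) ΔV₂ = |v₂ − v₂ᵗ| ≈ 6099 m/s = 6.099 km/s.
(c) ΔV_total = ΔV₁ + ΔV₂ ≈ 1.663e+04 m/s = 16.63 km/s.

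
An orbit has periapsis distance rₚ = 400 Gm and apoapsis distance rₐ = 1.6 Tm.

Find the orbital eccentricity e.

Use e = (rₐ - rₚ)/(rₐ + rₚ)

Convert to SI: rₚ = 400 Gm = 4e+11 m; rₐ = 1.6 Tm = 1.6e+12 m.
e = (rₐ − rₚ) / (rₐ + rₚ).
e = (1.6e+12 − 4e+11) / (1.6e+12 + 4e+11) = 1.2e+12 / 2e+12 ≈ 0.6.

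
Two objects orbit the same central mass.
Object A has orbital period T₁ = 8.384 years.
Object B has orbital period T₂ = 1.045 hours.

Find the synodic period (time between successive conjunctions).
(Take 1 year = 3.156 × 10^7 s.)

Convert to SI: T₁ = 8.384 years = 2.64599e+08 s; T₂ = 1.045 hours = 3762 s.
T_syn = |T₁ · T₂ / (T₁ − T₂)|.
T_syn = |2.64599e+08 · 3762 / (2.64599e+08 − 3762)| s ≈ 3762 s = 1.045 hours.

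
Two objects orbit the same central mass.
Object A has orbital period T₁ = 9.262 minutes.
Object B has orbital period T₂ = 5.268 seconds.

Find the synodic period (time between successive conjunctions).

Convert to SI: T₁ = 9.262 minutes = 555.72 s.
T_syn = |T₁ · T₂ / (T₁ − T₂)|.
T_syn = |555.72 · 5.268 / (555.72 − 5.268)| s ≈ 5.318 s = 5.318 seconds.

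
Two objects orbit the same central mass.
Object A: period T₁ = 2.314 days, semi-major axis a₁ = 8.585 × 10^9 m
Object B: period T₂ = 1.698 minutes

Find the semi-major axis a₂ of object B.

Convert to SI: T₁ = 2.314 days = 199930 s; T₂ = 1.698 minutes = 101.88 s.
Kepler's third law: (T₁/T₂)² = (a₁/a₂)³ ⇒ a₂ = a₁ · (T₂/T₁)^(2/3).
T₂/T₁ = 101.88 / 199930 = 0.000509579.
a₂ = 8.585e+09 · (0.000509579)^(2/3) m ≈ 5.477e+07 m = 5.477 × 10^7 m.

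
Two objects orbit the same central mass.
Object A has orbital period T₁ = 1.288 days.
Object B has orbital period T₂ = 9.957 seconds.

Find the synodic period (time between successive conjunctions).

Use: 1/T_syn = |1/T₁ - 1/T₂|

Convert to SI: T₁ = 1.288 days = 111283 s.
T_syn = |T₁ · T₂ / (T₁ − T₂)|.
T_syn = |111283 · 9.957 / (111283 − 9.957)| s ≈ 9.958 s = 9.958 seconds.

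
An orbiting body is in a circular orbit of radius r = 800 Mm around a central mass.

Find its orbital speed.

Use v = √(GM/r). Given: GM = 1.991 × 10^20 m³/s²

Convert to SI: r = 800 Mm = 8e+08 m.
For a circular orbit, gravity supplies the centripetal force, so v = √(GM / r).
v = √(1.991e+20 / 8e+08) m/s ≈ 4.989e+05 m/s = 498.9 km/s.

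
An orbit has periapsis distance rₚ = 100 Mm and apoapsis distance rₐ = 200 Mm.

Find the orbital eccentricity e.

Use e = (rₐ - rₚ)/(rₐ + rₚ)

Convert to SI: rₚ = 100 Mm = 1e+08 m; rₐ = 200 Mm = 2e+08 m.
e = (rₐ − rₚ) / (rₐ + rₚ).
e = (2e+08 − 1e+08) / (2e+08 + 1e+08) = 1e+08 / 3e+08 ≈ 0.3333.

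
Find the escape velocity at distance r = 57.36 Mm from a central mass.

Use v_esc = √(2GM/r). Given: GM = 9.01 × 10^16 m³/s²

Convert to SI: r = 57.36 Mm = 5.736e+07 m.
Escape velocity comes from setting total energy to zero: ½v² − GM/r = 0 ⇒ v_esc = √(2GM / r).
v_esc = √(2 · 9.01e+16 / 5.736e+07) m/s ≈ 5.605e+04 m/s = 56.05 km/s.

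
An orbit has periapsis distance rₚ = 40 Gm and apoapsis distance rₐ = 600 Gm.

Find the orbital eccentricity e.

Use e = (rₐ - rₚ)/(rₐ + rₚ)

Convert to SI: rₚ = 40 Gm = 4e+10 m; rₐ = 600 Gm = 6e+11 m.
e = (rₐ − rₚ) / (rₐ + rₚ).
e = (6e+11 − 4e+10) / (6e+11 + 4e+10) = 5.6e+11 / 6.4e+11 ≈ 0.875.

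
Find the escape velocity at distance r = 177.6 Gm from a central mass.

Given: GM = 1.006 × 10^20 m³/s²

Convert to SI: r = 177.6 Gm = 1.776e+11 m.
Escape velocity comes from setting total energy to zero: ½v² − GM/r = 0 ⇒ v_esc = √(2GM / r).
v_esc = √(2 · 1.006e+20 / 1.776e+11) m/s ≈ 3.366e+04 m/s = 33.66 km/s.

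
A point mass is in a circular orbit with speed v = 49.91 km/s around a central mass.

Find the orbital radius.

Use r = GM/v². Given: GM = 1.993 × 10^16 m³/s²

Convert to SI: v = 49.91 km/s = 49910 m/s.
For a circular orbit, v² = GM / r, so r = GM / v².
r = 1.993e+16 / (49910)² m ≈ 8.001e+06 m = 8.001 Mm.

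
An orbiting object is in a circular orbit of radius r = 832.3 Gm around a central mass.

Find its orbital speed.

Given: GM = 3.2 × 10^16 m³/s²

Convert to SI: r = 832.3 Gm = 8.323e+11 m.
For a circular orbit, gravity supplies the centripetal force, so v = √(GM / r).
v = √(3.2e+16 / 8.323e+11) m/s ≈ 196.1 m/s = 196.1 m/s.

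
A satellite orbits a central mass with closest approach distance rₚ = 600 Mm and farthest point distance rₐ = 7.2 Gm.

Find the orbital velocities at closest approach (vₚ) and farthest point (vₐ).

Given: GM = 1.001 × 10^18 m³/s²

Convert to SI: rₚ = 600 Mm = 6e+08 m; rₐ = 7.2 Gm = 7.2e+09 m.
Use the vis-viva equation v² = GM(2/r − 1/a) with a = (rₚ + rₐ)/2 = (6e+08 + 7.2e+09)/2 = 3.9e+09 m.
vₚ = √(GM · (2/rₚ − 1/a)) = √(1.001e+18 · (2/6e+08 − 1/3.9e+09)) m/s ≈ 5.55e+04 m/s = 55.5 km/s.
vₐ = √(GM · (2/rₐ − 1/a)) = √(1.001e+18 · (2/7.2e+09 − 1/3.9e+09)) m/s ≈ 4625 m/s = 4.625 km/s.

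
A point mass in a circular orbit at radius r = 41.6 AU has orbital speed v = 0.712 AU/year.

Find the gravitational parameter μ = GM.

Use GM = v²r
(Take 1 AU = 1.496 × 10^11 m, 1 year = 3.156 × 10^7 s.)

Convert to SI: r = 41.6 AU = 6.22336e+12 m; v = 0.712 AU/year = 3375.01 m/s.
For a circular orbit v² = GM/r, so GM = v² · r.
GM = (3375.01)² · 6.22336e+12 m³/s² ≈ 7.089e+19 m³/s² = 7.089 × 10^19 m³/s².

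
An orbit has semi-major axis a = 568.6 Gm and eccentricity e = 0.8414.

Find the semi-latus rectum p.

Convert to SI: a = 568.6 Gm = 5.686e+11 m.
p = a (1 − e²).
p = 5.686e+11 · (1 − (0.8414)²) = 5.686e+11 · 0.292046 ≈ 1.661e+11 m = 166.1 Gm.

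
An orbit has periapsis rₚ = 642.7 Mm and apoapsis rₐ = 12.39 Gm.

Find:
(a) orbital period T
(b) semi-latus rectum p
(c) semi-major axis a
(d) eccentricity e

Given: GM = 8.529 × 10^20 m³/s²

Convert to SI: rₚ = 642.7 Mm = 6.427e+08 m; rₐ = 12.39 Gm = 1.239e+10 m.
(a) With a = (rₚ + rₐ)/2 = 6.51635e+09 m, T = 2π √(a³/GM) = 2π √((6.51635e+09)³/8.529e+20) s ≈ 1.132e+05 s
(b) From a = (rₚ + rₐ)/2 = 6.51635e+09 m and e = (rₐ − rₚ)/(rₐ + rₚ) = 0.901371, p = a(1 − e²) = 6.51635e+09 · (1 − (0.901371)²) ≈ 1.222e+09 m
(c) a = (rₚ + rₐ)/2 = (6.427e+08 + 1.239e+10)/2 ≈ 6.516e+09 m
(d) e = (rₐ − rₚ)/(rₐ + rₚ) = (1.239e+10 − 6.427e+08)/(1.239e+10 + 6.427e+08) ≈ 0.9014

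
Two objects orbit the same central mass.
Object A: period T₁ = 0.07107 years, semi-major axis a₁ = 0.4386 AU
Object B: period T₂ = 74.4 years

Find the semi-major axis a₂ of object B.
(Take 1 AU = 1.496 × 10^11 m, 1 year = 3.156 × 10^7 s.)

Convert to SI: T₁ = 0.07107 years = 2.24297e+06 s; a₁ = 0.4386 AU = 6.56146e+10 m; T₂ = 74.4 years = 2.34806e+09 s.
Kepler's third law: (T₁/T₂)² = (a₁/a₂)³ ⇒ a₂ = a₁ · (T₂/T₁)^(2/3).
T₂/T₁ = 2.34806e+09 / 2.24297e+06 = 1046.86.
a₂ = 6.56146e+10 · (1046.86)^(2/3) m ≈ 6.765e+12 m = 45.22 AU.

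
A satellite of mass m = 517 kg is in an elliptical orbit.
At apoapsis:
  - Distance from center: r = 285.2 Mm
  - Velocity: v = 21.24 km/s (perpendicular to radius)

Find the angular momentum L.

Convert to SI: r = 285.2 Mm = 2.852e+08 m; v = 21.24 km/s = 21240 m/s.
Since v is perpendicular to r, L = m · v · r.
L = 517 · 21240 · 2.852e+08 kg·m²/s ≈ 3.132e+15 kg·m²/s.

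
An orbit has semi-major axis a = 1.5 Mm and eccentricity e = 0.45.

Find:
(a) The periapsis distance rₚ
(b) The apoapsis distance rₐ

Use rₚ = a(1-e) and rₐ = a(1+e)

Convert to SI: a = 1.5 Mm = 1.5e+06 m.
(a) rₚ = a(1 − e) = 1.5e+06 · (1 − 0.45) = 1.5e+06 · 0.55 ≈ 8.25e+05 m = 825 km.
(b) rₐ = a(1 + e) = 1.5e+06 · (1 + 0.45) = 1.5e+06 · 1.45 ≈ 2.175e+06 m = 2.175 Mm.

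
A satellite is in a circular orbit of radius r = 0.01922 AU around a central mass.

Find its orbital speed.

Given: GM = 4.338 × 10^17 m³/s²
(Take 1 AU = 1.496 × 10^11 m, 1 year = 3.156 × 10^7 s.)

Convert to SI: r = 0.01922 AU = 2.87531e+09 m.
For a circular orbit, gravity supplies the centripetal force, so v = √(GM / r).
v = √(4.338e+17 / 2.87531e+09) m/s ≈ 1.228e+04 m/s = 2.591 AU/year.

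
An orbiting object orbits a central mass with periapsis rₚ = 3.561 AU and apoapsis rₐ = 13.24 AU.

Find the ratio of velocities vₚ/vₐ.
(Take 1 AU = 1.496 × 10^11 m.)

Convert to SI: rₚ = 3.561 AU = 5.32726e+11 m; rₐ = 13.24 AU = 1.9807e+12 m.
Conservation of angular momentum gives rₚvₚ = rₐvₐ, so vₚ/vₐ = rₐ/rₚ.
vₚ/vₐ = 1.9807e+12 / 5.32726e+11 ≈ 3.718.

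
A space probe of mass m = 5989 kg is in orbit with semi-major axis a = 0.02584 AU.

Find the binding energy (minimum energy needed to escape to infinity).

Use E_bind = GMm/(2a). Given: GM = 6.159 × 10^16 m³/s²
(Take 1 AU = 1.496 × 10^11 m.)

Convert to SI: a = 0.02584 AU = 3.86566e+09 m.
Total orbital energy is E = −GMm/(2a); binding energy is E_bind = −E = GMm/(2a).
E_bind = 6.159e+16 · 5989 / (2 · 3.86566e+09) J ≈ 4.771e+10 J = 47.71 GJ.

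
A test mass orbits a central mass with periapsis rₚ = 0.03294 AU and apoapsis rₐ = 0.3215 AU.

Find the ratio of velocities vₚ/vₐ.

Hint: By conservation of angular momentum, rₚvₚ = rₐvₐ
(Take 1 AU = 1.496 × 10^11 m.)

Convert to SI: rₚ = 0.03294 AU = 4.92782e+09 m; rₐ = 0.3215 AU = 4.80964e+10 m.
Conservation of angular momentum gives rₚvₚ = rₐvₐ, so vₚ/vₐ = rₐ/rₚ.
vₚ/vₐ = 4.80964e+10 / 4.92782e+09 ≈ 9.76.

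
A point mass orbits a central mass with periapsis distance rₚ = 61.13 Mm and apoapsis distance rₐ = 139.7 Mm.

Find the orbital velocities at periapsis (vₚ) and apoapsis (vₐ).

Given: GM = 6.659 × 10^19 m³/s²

Convert to SI: rₚ = 61.13 Mm = 6.113e+07 m; rₐ = 139.7 Mm = 1.397e+08 m.
Use the vis-viva equation v² = GM(2/r − 1/a) with a = (rₚ + rₐ)/2 = (6.113e+07 + 1.397e+08)/2 = 1.00415e+08 m.
vₚ = √(GM · (2/rₚ − 1/a)) = √(6.659e+19 · (2/6.113e+07 − 1/1.00415e+08)) m/s ≈ 1.231e+06 m/s = 1231 km/s.
vₐ = √(GM · (2/rₐ − 1/a)) = √(6.659e+19 · (2/1.397e+08 − 1/1.00415e+08)) m/s ≈ 5.387e+05 m/s = 538.7 km/s.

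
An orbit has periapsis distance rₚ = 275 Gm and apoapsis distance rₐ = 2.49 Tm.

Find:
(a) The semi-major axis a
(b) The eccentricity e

Convert to SI: rₚ = 275 Gm = 2.75e+11 m; rₐ = 2.49 Tm = 2.49e+12 m.
(a) a = (rₚ + rₐ) / 2 = (2.75e+11 + 2.49e+12) / 2 ≈ 1.382e+12 m = 1.383 Tm.
(b) e = (rₐ − rₚ) / (rₐ + rₚ) = (2.49e+12 − 2.75e+11) / (2.49e+12 + 2.75e+11) ≈ 0.8011.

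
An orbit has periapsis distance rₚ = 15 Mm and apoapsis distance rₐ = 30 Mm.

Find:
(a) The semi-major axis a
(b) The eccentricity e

Convert to SI: rₚ = 15 Mm = 1.5e+07 m; rₐ = 30 Mm = 3e+07 m.
(a) a = (rₚ + rₐ) / 2 = (1.5e+07 + 3e+07) / 2 ≈ 2.25e+07 m = 22.5 Mm.
(b) e = (rₐ − rₚ) / (rₐ + rₚ) = (3e+07 − 1.5e+07) / (3e+07 + 1.5e+07) ≈ 0.3333.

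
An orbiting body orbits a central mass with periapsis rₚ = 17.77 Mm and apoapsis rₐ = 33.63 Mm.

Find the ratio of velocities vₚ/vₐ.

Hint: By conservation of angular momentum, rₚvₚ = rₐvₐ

Convert to SI: rₚ = 17.77 Mm = 1.777e+07 m; rₐ = 33.63 Mm = 3.363e+07 m.
Conservation of angular momentum gives rₚvₚ = rₐvₐ, so vₚ/vₐ = rₐ/rₚ.
vₚ/vₐ = 3.363e+07 / 1.777e+07 ≈ 1.893.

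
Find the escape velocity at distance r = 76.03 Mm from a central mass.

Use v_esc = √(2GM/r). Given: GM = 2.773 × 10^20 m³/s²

Convert to SI: r = 76.03 Mm = 7.603e+07 m.
Escape velocity comes from setting total energy to zero: ½v² − GM/r = 0 ⇒ v_esc = √(2GM / r).
v_esc = √(2 · 2.773e+20 / 7.603e+07) m/s ≈ 2.701e+06 m/s = 2701 km/s.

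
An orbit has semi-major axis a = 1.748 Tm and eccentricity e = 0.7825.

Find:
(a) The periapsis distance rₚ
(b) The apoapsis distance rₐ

Convert to SI: a = 1.748 Tm = 1.748e+12 m.
(a) rₚ = a(1 − e) = 1.748e+12 · (1 − 0.7825) = 1.748e+12 · 0.2175 ≈ 3.802e+11 m = 380.2 Gm.
(b) rₐ = a(1 + e) = 1.748e+12 · (1 + 0.7825) = 1.748e+12 · 1.7825 ≈ 3.116e+12 m = 3.116 Tm.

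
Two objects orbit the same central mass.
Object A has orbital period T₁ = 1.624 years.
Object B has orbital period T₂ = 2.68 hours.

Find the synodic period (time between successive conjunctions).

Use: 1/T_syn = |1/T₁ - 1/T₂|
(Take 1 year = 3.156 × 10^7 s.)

Convert to SI: T₁ = 1.624 years = 5.12534e+07 s; T₂ = 2.68 hours = 9648 s.
T_syn = |T₁ · T₂ / (T₁ − T₂)|.
T_syn = |5.12534e+07 · 9648 / (5.12534e+07 − 9648)| s ≈ 9650 s = 2.681 hours.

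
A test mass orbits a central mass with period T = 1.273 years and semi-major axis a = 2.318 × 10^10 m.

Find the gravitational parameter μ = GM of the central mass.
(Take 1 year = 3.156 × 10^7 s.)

Convert to SI: T = 1.273 years = 4.01759e+07 s.
GM = 4π² · a³ / T².
GM = 4π² · (2.318e+10)³ / (4.01759e+07)² m³/s² ≈ 3.046e+17 m³/s² = 3.046 × 10^17 m³/s².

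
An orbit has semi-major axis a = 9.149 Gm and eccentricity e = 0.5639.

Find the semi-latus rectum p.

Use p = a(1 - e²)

Convert to SI: a = 9.149 Gm = 9.149e+09 m.
p = a (1 − e²).
p = 9.149e+09 · (1 − (0.5639)²) = 9.149e+09 · 0.682017 ≈ 6.24e+09 m = 6.24 Gm.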